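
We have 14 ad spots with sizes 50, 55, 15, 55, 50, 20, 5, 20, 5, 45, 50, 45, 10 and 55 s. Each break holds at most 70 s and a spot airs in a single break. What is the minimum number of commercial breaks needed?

Total = 55 + 55 + 55 + 50 + 50 + 50 + 45 + 45 + 20 + 20 + 15 + 10 + 5 + 5 = 480 s.
Lower bound: ⌈480/70⌉ = 7 commercial breaks.
Also, 8 ad spots each exceed 35 s, and no two of those can share a break, so at least 8 commercial breaks are needed.
A packing using 8 commercial breaks:
  break 1: 55 + 15 = 70
  break 2: 55 + 10 + 5 = 70
  break 3: 55 + 5 = 60
  break 4: 50 + 20 = 70
  break 5: 50 + 20 = 70
  break 6: 50 = 50
  break 7: 45 = 45
  break 8: 45 = 45
This matches the lower bound, so 8 is optimal.

8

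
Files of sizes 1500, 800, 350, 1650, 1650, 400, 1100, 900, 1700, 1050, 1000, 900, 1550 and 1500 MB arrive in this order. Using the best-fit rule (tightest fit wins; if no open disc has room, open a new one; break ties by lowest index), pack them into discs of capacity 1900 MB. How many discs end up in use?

  1500 → disc 1 (new)  [load 1500/1900]
  800 → disc 2 (new)  [load 800/1900]
  350 → disc 1  [load 1850/1900]
  1650 → disc 3 (new)  [load 1650/1900]
  1650 → disc 4 (new)  [load 1650/1900]
  400 → disc 2  [load 1200/1900]
  1100 → disc 5 (new)  [load 1100/1900]
  900 → disc 6 (new)  [load 900/1900]
  1700 → disc 7 (new)  [load 1700/1900]
  1050 → disc 8 (new)  [load 1050/1900]
  1000 → disc 6  [load 1900/1900]
  900 → disc 9 (new)  [load 900/1900]
  1550 → disc 10 (new)  [load 1550/1900]
  1500 → disc 11 (new)  [load 1500/1900]
11 discs opened.

11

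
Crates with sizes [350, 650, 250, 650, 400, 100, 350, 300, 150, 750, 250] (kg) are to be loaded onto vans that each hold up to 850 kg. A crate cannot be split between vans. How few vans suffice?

Total = 750 + 650 + 650 + 400 + 350 + 350 + 300 + 250 + 250 + 150 + 100 = 4200 kg.
Lower bound: ⌈4200/850⌉ = 5 vans.
A packing using 6 vans:
  van 1: 750 + 100 = 850
  van 2: 650 + 150 = 800
  van 3: 650 = 650
  van 4: 400 + 350 = 750
  van 5: 350 + 300 = 650
  van 6: 250 + 250 = 500
No arrangement into 5 vans stays within capacity, so 6 is optimal.

6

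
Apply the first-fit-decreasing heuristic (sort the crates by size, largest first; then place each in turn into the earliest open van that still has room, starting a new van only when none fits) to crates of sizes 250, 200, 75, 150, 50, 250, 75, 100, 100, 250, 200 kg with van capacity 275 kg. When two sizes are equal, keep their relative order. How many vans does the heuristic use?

7

Sorted descending: 250, 250, 250, 200, 200, 150, 100, 100, 75, 75, 50.
  250 → van 1 (new)  [load 250/275]
  250 → van 2 (new)  [load 250/275]
  250 → van 3 (new)  [load 250/275]
  200 → van 4 (new)  [load 200/275]
  200 → van 5 (new)  [load 200/275]
  150 → van 6 (new)  [load 150/275]
  100 → van 6  [load 250/275]
  100 → van 7 (new)  [load 100/275]
  75 → van 4  [load 275/275]
  75 → van 5  [load 275/275]
  50 → van 7  [load 150/275]
7 vans opened.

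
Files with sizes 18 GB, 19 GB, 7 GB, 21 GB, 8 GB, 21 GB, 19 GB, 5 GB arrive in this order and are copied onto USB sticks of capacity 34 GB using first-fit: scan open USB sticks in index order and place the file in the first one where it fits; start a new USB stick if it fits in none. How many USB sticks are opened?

  18 → USB stick 1 (new)  [load 18/34]
  19 → USB stick 2 (new)  [load 19/34]
  7 → USB stick 1  [load 25/34]
  21 → USB stick 3 (new)  [load 21/34]
  8 → USB stick 1  [load 33/34]
  21 → USB stick 4 (new)  [load 21/34]
  19 → USB stick 5 (new)  [load 19/34]
  5 → USB stick 2  [load 24/34]
5 USB sticks opened.

5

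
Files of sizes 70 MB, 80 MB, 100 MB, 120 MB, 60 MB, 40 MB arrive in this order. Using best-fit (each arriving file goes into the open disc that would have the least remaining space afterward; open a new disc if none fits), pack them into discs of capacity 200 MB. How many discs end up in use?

  70 → disc 1 (new)  [load 70/200]
  80 → disc 1  [load 150/200]
  100 → disc 2 (new)  [load 100/200]
  120 → disc 3 (new)  [load 120/200]
  60 → disc 3  [load 180/200]
  40 → disc 1  [load 190/200]
3 discs opened.

3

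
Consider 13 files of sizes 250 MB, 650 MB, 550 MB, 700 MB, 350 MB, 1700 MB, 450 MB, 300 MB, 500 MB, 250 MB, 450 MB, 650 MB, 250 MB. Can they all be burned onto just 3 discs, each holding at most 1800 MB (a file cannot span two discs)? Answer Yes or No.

Total = 7050 MB; ⌈7050/1800⌉ = 4.
At least 4 discs are required, but only 3 are allowed.

No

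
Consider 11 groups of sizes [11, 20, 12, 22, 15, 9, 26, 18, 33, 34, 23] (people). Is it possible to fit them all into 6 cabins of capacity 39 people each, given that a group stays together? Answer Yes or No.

Total = 223 people; ⌈223/39⌉ = 6.
The bound of 6 does not rule out 6, but exhaustive search shows no assignment into 6 cabins of capacity 39 people exists — the minimum is 7.

No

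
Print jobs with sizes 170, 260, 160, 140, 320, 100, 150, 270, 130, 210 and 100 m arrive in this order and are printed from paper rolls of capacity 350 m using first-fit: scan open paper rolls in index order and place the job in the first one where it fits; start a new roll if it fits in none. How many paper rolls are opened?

7

  170 → roll 1 (new)  [load 170/350]
  260 → roll 2 (new)  [load 260/350]
  160 → roll 1  [load 330/350]
  140 → roll 3 (new)  [load 140/350]
  320 → roll 4 (new)  [load 320/350]
  100 → roll 3  [load 240/350]
  150 → roll 5 (new)  [load 150/350]
  270 → roll 6 (new)  [load 270/350]
  130 → roll 5  [load 280/350]
  210 → roll 7 (new)  [load 210/350]
  100 → roll 3  [load 340/350]
7 paper rolls opened.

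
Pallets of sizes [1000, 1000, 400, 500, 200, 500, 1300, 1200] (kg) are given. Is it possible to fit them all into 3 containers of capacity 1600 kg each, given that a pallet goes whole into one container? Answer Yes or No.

No

Total = 6100 kg; ⌈6100/1600⌉ = 4.
At least 4 containers are required, but only 3 are allowed.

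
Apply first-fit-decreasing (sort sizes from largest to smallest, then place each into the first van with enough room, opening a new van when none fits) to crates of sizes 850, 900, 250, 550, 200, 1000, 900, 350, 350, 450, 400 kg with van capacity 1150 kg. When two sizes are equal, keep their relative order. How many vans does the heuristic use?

6

Sorted descending: 1000, 900, 900, 850, 550, 450, 400, 350, 350, 250, 200.
  1000 → van 1 (new)  [load 1000/1150]
  900 → van 2 (new)  [load 900/1150]
  900 → van 3 (new)  [load 900/1150]
  850 → van 4 (new)  [load 850/1150]
  550 → van 5 (new)  [load 550/1150]
  450 → van 5  [load 1000/1150]
  400 → van 6 (new)  [load 400/1150]
  350 → van 6  [load 750/1150]
  350 → van 6  [load 1100/1150]
  250 → van 2  [load 1150/1150]
  200 → van 3  [load 1100/1150]
6 vans opened.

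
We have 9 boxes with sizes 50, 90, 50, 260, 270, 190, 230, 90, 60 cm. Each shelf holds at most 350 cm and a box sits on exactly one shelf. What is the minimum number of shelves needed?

Total = 270 + 260 + 230 + 190 + 90 + 90 + 60 + 50 + 50 = 1290 cm.
Lower bound: ⌈1290/350⌉ = 4 shelves.
A packing using 4 shelves:
  shelf 1: 270 + 60 = 330
  shelf 2: 260 + 90 = 350
  shelf 3: 230 + 90 = 320
  shelf 4: 190 + 50 + 50 = 290
This matches the lower bound, so 4 is optimal.

4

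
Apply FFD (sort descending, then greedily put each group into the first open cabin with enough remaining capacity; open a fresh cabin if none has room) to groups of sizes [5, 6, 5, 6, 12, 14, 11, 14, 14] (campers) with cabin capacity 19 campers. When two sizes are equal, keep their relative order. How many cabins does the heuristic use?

5

Sorted descending: 14, 14, 14, 12, 11, 6, 6, 5, 5.
  14 → cabin 1 (new)  [load 14/19]
  14 → cabin 2 (new)  [load 14/19]
  14 → cabin 3 (new)  [load 14/19]
  12 → cabin 4 (new)  [load 12/19]
  11 → cabin 5 (new)  [load 11/19]
  6 → cabin 4  [load 18/19]
  6 → cabin 5  [load 17/19]
  5 → cabin 1  [load 19/19]
  5 → cabin 2  [load 19/19]
5 cabins opened.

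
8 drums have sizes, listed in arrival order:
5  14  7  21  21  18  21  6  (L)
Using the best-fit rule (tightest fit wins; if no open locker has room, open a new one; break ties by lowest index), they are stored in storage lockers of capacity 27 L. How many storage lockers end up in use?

  5 → locker 1 (new)  [load 5/27]
  14 → locker 1  [load 19/27]
  7 → locker 1  [load 26/27]
  21 → locker 2 (new)  [load 21/27]
  21 → locker 3 (new)  [load 21/27]
  18 → locker 4 (new)  [load 18/27]
  21 → locker 5 (new)  [load 21/27]
  6 → locker 2  [load 27/27]
5 storage lockers opened.

5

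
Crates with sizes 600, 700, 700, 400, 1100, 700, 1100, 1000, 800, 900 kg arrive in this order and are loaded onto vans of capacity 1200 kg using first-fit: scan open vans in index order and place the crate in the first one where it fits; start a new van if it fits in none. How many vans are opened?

9

  600 → van 1 (new)  [load 600/1200]
  700 → van 2 (new)  [load 700/1200]
  700 → van 3 (new)  [load 700/1200]
  400 → van 1  [load 1000/1200]
  1100 → van 4 (new)  [load 1100/1200]
  700 → van 5 (new)  [load 700/1200]
  1100 → van 6 (new)  [load 1100/1200]
  1000 → van 7 (new)  [load 1000/1200]
  800 → van 8 (new)  [load 800/1200]
  900 → van 9 (new)  [load 900/1200]
9 vans opened.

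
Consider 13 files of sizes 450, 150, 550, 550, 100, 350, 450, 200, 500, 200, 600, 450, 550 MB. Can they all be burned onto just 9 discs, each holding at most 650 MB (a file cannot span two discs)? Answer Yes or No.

A valid assignment using 9 discs:
  disc 1: 600 = 600
  disc 2: 550 + 100 = 650
  disc 3: 550 = 550
  disc 4: 550 = 550
  disc 5: 500 + 150 = 650
  disc 6: 450 + 200 = 650
  disc 7: 450 + 200 = 650
  disc 8: 450 = 450
  disc 9: 350 = 350
Every load is within 650 MB, so 9 discs suffice.

Yes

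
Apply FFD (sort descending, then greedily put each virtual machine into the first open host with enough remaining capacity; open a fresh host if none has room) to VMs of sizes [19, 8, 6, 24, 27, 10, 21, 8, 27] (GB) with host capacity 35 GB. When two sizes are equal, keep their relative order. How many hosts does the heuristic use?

Sorted descending: 27, 27, 24, 21, 19, 10, 8, 8, 6.
  27 → host 1 (new)  [load 27/35]
  27 → host 2 (new)  [load 27/35]
  24 → host 3 (new)  [load 24/35]
  21 → host 4 (new)  [load 21/35]
  19 → host 5 (new)  [load 19/35]
  10 → host 3  [load 34/35]
  8 → host 1  [load 35/35]
  8 → host 2  [load 35/35]
  6 → host 4  [load 27/35]
5 hosts opened.

5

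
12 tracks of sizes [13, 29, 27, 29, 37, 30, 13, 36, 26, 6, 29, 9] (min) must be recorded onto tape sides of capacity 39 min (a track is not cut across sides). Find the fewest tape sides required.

Total = 37 + 36 + 30 + 29 + 29 + 29 + 27 + 26 + 13 + 13 + 9 + 6 = 284 min.
Lower bound: ⌈284/39⌉ = 8 tape sides.
A packing using 9 tape sides:
  side 1: 37 = 37
  side 2: 36 = 36
  side 3: 30 + 9 = 39
  side 4: 29 + 6 = 35
  side 5: 29 = 29
  side 6: 29 = 29
  side 7: 27 = 27
  side 8: 26 + 13 = 39
  side 9: 13 = 13
No arrangement into 8 tape sides stays within capacity, so 9 is optimal.

9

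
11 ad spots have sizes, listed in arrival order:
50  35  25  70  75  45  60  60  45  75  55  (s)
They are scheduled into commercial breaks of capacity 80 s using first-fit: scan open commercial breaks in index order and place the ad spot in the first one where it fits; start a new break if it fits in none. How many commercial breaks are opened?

  50 → break 1 (new)  [load 50/80]
  35 → break 2 (new)  [load 35/80]
  25 → break 1  [load 75/80]
  70 → break 3 (new)  [load 70/80]
  75 → break 4 (new)  [load 75/80]
  45 → break 2  [load 80/80]
  60 → break 5 (new)  [load 60/80]
  60 → break 6 (new)  [load 60/80]
  45 → break 7 (new)  [load 45/80]
  75 → break 8 (new)  [load 75/80]
  55 → break 9 (new)  [load 55/80]
9 commercial breaks opened.

9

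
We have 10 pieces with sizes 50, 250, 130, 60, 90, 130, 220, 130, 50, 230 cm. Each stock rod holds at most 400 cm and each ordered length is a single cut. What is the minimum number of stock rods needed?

Total = 250 + 230 + 220 + 130 + 130 + 130 + 90 + 60 + 50 + 50 = 1340 cm.
Lower bound: ⌈1340/400⌉ = 4 stock rods.
A packing using 4 stock rods:
  stock rod 1: 250 + 130 = 380
  stock rod 2: 230 + 130 = 360
  stock rod 3: 220 + 130 + 50 = 400
  stock rod 4: 90 + 60 + 50 = 200
This matches the lower bound, so 4 is optimal.

4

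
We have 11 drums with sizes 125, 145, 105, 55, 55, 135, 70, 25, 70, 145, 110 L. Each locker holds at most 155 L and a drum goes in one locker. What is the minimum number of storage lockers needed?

Total = 145 + 145 + 135 + 125 + 110 + 105 + 70 + 70 + 55 + 55 + 25 = 1040 L.
Lower bound: ⌈1040/155⌉ = 7 storage lockers.
A packing using 8 storage lockers:
  locker 1: 145 = 145
  locker 2: 145 = 145
  locker 3: 135 = 135
  locker 4: 125 + 25 = 150
  locker 5: 110 = 110
  locker 6: 105 = 105
  locker 7: 70 + 70 = 140
  locker 8: 55 + 55 = 110
No arrangement into 7 storage lockers stays within capacity, so 8 is optimal.

8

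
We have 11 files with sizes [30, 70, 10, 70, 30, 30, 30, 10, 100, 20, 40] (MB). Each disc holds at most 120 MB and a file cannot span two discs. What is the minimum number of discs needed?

4

Total = 100 + 70 + 70 + 40 + 30 + 30 + 30 + 30 + 20 + 10 + 10 = 440 MB.
Lower bound: ⌈440/120⌉ = 4 discs.
A packing using 4 discs:
  disc 1: 100 + 20 = 120
  disc 2: 70 + 40 + 10 = 120
  disc 3: 70 + 30 + 10 = 110
  disc 4: 30 + 30 + 30 = 90
This matches the lower bound, so 4 is optimal.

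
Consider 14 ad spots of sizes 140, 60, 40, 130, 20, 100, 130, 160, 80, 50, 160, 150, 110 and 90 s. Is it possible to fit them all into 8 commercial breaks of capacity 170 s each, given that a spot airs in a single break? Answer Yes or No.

Total = 1420 s; ⌈1420/170⌉ = 9.
At least 9 commercial breaks are required, but only 8 are allowed.

No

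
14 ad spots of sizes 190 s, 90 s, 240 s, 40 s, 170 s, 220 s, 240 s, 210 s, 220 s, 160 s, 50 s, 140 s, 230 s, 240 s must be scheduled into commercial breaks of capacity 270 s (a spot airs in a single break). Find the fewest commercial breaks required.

Total = 240 + 240 + 240 + 230 + 220 + 220 + 210 + 190 + 170 + 160 + 140 + 90 + 50 + 40 = 2440 s.
Lower bound: ⌈2440/270⌉ = 10 commercial breaks.
Also, 11 ad spots each exceed 135 s, and no two of those can share a break, so at least 11 commercial breaks are needed.
A packing using 11 commercial breaks:
  break 1: 240 = 240
  break 2: 240 = 240
  break 3: 240 = 240
  break 4: 230 + 40 = 270
  break 5: 220 + 50 = 270
  break 6: 220 = 220
  break 7: 210 = 210
  break 8: 190 = 190
  break 9: 170 + 90 = 260
  break 10: 160 = 160
  break 11: 140 = 140
This matches the lower bound, so 11 is optimal.

11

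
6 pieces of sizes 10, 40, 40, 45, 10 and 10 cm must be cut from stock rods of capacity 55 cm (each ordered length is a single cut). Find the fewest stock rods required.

Total = 45 + 40 + 40 + 10 + 10 + 10 = 155 cm.
Lower bound: ⌈155/55⌉ = 3 stock rods.
A packing using 3 stock rods:
  stock rod 1: 45 + 10 = 55
  stock rod 2: 40 + 10 = 50
  stock rod 3: 40 + 10 = 50
This matches the lower bound, so 3 is optimal.

3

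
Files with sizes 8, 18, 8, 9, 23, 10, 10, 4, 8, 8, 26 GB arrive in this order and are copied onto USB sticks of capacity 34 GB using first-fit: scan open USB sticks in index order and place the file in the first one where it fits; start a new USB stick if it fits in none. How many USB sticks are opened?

  8 → USB stick 1 (new)  [load 8/34]
  18 → USB stick 1  [load 26/34]
  8 → USB stick 1  [load 34/34]
  9 → USB stick 2 (new)  [load 9/34]
  23 → USB stick 2  [load 32/34]
  10 → USB stick 3 (new)  [load 10/34]
  10 → USB stick 3  [load 20/34]
  4 → USB stick 3  [load 24/34]
  8 → USB stick 3  [load 32/34]
  8 → USB stick 4 (new)  [load 8/34]
  26 → USB stick 4  [load 34/34]
4 USB sticks opened.

4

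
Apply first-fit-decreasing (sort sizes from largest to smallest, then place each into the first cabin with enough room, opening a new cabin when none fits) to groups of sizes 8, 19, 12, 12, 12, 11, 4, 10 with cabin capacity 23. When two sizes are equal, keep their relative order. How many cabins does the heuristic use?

4

Sorted descending: 19, 12, 12, 12, 11, 10, 8, 4.
  19 → cabin 1 (new)  [load 19/23]
  12 → cabin 2 (new)  [load 12/23]
  12 → cabin 3 (new)  [load 12/23]
  12 → cabin 4 (new)  [load 12/23]
  11 → cabin 2  [load 23/23]
  10 → cabin 3  [load 22/23]
  8 → cabin 4  [load 20/23]
  4 → cabin 1  [load 23/23]
4 cabins opened.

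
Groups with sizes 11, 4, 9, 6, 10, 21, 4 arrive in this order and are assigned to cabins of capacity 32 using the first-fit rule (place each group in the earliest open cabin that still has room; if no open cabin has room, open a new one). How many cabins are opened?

  11 → cabin 1 (new)  [load 11/32]
  4 → cabin 1  [load 15/32]
  9 → cabin 1  [load 24/32]
  6 → cabin 1  [load 30/32]
  10 → cabin 2 (new)  [load 10/32]
  21 → cabin 2  [load 31/32]
  4 → cabin 3 (new)  [load 4/32]
3 cabins opened.

3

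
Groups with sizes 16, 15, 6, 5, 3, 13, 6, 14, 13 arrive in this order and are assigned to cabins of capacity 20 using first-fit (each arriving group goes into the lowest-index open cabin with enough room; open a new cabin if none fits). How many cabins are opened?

5

  16 → cabin 1 (new)  [load 16/20]
  15 → cabin 2 (new)  [load 15/20]
  6 → cabin 3 (new)  [load 6/20]
  5 → cabin 2  [load 20/20]
  3 → cabin 1  [load 19/20]
  13 → cabin 3  [load 19/20]
  6 → cabin 4 (new)  [load 6/20]
  14 → cabin 4  [load 20/20]
  13 → cabin 5 (new)  [load 13/20]
5 cabins opened.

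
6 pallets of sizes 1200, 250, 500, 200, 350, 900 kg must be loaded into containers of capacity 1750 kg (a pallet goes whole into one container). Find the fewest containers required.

Total = 1200 + 900 + 500 + 350 + 250 + 200 = 3400 kg.
Lower bound: ⌈3400/1750⌉ = 2 containers.
A packing using 2 containers:
  container 1: 1200 + 500 = 1700
  container 2: 900 + 350 + 250 + 200 = 1700
This matches the lower bound, so 2 is optimal.

2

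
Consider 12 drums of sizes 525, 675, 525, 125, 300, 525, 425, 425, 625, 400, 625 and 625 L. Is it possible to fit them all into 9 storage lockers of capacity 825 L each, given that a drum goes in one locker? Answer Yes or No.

Yes

A valid assignment using 9 storage lockers:
  locker 1: 675 + 125 = 800
  locker 2: 625 = 625
  locker 3: 625 = 625
  locker 4: 625 = 625
  locker 5: 525 + 300 = 825
  locker 6: 525 = 525
  locker 7: 525 = 525
  locker 8: 425 + 400 = 825
  locker 9: 425 = 425
Every load is within 825 L, so 9 storage lockers suffice.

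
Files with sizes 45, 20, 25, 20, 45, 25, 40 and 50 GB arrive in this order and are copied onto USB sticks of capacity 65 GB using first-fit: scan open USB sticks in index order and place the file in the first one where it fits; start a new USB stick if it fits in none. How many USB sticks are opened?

  45 → USB stick 1 (new)  [load 45/65]
  20 → USB stick 1  [load 65/65]
  25 → USB stick 2 (new)  [load 25/65]
  20 → USB stick 2  [load 45/65]
  45 → USB stick 3 (new)  [load 45/65]
  25 → USB stick 4 (new)  [load 25/65]
  40 → USB stick 4  [load 65/65]
  50 → USB stick 5 (new)  [load 50/65]
5 USB sticks opened.

5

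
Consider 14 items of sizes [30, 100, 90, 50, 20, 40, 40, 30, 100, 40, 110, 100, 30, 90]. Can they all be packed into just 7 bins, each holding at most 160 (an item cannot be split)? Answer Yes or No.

A valid assignment using 6 bins:
  bin 1: 110 + 50 = 160
  bin 2: 100 + 40 + 20 = 160
  bin 3: 100 + 40 = 140
  bin 4: 100 + 40 = 140
  bin 5: 90 + 30 + 30 = 150
  bin 6: 90 + 30 = 120
That uses only 6 ≤ 7, so 7 bins are enough.

Yes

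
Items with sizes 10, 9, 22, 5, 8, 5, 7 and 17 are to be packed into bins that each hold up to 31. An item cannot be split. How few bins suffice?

3

Total = 22 + 17 + 10 + 9 + 8 + 7 + 5 + 5 = 83.
Lower bound: ⌈83/31⌉ = 3 bins.
A packing using 3 bins:
  bin 1: 22 + 9 = 31
  bin 2: 17 + 10 = 27
  bin 3: 8 + 7 + 5 + 5 = 25
This matches the lower bound, so 3 is optimal.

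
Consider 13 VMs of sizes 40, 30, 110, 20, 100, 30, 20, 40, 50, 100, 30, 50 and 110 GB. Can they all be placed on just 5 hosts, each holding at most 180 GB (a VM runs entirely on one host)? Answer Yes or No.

A valid assignment using 5 hosts:
  host 1: 110 + 50 + 20 = 180
  host 2: 110 + 50 + 20 = 180
  host 3: 100 + 40 + 40 = 180
  host 4: 100 + 30 + 30 = 160
  host 5: 30 = 30
Every load is within 180 GB, so 5 hosts suffice.

Yes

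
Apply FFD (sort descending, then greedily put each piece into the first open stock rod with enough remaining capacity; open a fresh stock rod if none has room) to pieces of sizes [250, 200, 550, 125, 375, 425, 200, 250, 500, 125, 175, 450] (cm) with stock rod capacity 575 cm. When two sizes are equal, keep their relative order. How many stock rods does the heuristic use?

7

Sorted descending: 550, 500, 450, 425, 375, 250, 250, 200, 200, 175, 125, 125.
  550 → stock rod 1 (new)  [load 550/575]
  500 → stock rod 2 (new)  [load 500/575]
  450 → stock rod 3 (new)  [load 450/575]
  425 → stock rod 4 (new)  [load 425/575]
  375 → stock rod 5 (new)  [load 375/575]
  250 → stock rod 6 (new)  [load 250/575]
  250 → stock rod 6  [load 500/575]
  200 → stock rod 5  [load 575/575]
  200 → stock rod 7 (new)  [load 200/575]
  175 → stock rod 7  [load 375/575]
  125 → stock rod 3  [load 575/575]
  125 → stock rod 4  [load 550/575]
7 stock rods opened.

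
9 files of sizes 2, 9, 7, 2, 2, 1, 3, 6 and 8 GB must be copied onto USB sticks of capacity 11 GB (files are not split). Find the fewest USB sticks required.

Total = 9 + 8 + 7 + 6 + 3 + 2 + 2 + 2 + 1 = 40 GB.
Lower bound: ⌈40/11⌉ = 4 USB sticks.
A packing using 4 USB sticks:
  USB stick 1: 9 + 2 = 11
  USB stick 2: 8 + 3 = 11
  USB stick 3: 7 + 2 + 2 = 11
  USB stick 4: 6 + 1 = 7
This matches the lower bound, so 4 is optimal.

4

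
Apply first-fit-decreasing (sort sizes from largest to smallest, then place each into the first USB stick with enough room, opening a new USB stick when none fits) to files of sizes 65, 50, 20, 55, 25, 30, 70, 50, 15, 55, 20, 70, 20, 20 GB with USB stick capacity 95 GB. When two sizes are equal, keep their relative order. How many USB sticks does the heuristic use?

7

Sorted descending: 70, 70, 65, 55, 55, 50, 50, 30, 25, 20, 20, 20, 20, 15.
  70 → USB stick 1 (new)  [load 70/95]
  70 → USB stick 2 (new)  [load 70/95]
  65 → USB stick 3 (new)  [load 65/95]
  55 → USB stick 4 (new)  [load 55/95]
  55 → USB stick 5 (new)  [load 55/95]
  50 → USB stick 6 (new)  [load 50/95]
  50 → USB stick 7 (new)  [load 50/95]
  30 → USB stick 3  [load 95/95]
  25 → USB stick 1  [load 95/95]
  20 → USB stick 2  [load 90/95]
  20 → USB stick 4  [load 75/95]
  20 → USB stick 4  [load 95/95]
  20 → USB stick 5  [load 75/95]
  15 → USB stick 5  [load 90/95]
7 USB sticks opened.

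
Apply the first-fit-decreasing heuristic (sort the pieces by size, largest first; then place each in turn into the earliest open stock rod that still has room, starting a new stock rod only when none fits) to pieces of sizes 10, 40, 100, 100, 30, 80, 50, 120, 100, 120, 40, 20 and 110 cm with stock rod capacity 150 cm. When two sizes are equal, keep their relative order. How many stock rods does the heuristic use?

Sorted descending: 120, 120, 110, 100, 100, 100, 80, 50, 40, 40, 30, 20, 10.
  120 → stock rod 1 (new)  [load 120/150]
  120 → stock rod 2 (new)  [load 120/150]
  110 → stock rod 3 (new)  [load 110/150]
  100 → stock rod 4 (new)  [load 100/150]
  100 → stock rod 5 (new)  [load 100/150]
  100 → stock rod 6 (new)  [load 100/150]
  80 → stock rod 7 (new)  [load 80/150]
  50 → stock rod 4  [load 150/150]
  40 → stock rod 3  [load 150/150]
  40 → stock rod 5  [load 140/150]
  30 → stock rod 1  [load 150/150]
  20 → stock rod 2  [load 140/150]
  10 → stock rod 2  [load 150/150]
7 stock rods opened.

7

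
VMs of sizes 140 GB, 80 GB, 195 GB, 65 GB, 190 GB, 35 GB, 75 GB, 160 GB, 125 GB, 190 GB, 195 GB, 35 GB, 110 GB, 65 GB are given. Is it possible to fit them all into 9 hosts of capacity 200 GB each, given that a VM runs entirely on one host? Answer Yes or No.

Yes

A valid assignment using 9 hosts:
  host 1: 195 = 195
  host 2: 195 = 195
  host 3: 190 = 190
  host 4: 190 = 190
  host 5: 160 + 35 = 195
  host 6: 140 + 35 = 175
  host 7: 125 + 75 = 200
  host 8: 110 + 80 = 190
  host 9: 65 + 65 = 130
Every load is within 200 GB, so 9 hosts suffice.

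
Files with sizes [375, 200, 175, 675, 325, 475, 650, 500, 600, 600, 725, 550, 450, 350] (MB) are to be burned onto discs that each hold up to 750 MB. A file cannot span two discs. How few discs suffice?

Total = 725 + 675 + 650 + 600 + 600 + 550 + 500 + 475 + 450 + 375 + 350 + 325 + 200 + 175 = 6650 MB.
Lower bound: ⌈6650/750⌉ = 9 discs.
A packing using 11 discs:
  disc 1: 725 = 725
  disc 2: 675 = 675
  disc 3: 650 = 650
  disc 4: 600 = 600
  disc 5: 600 = 600
  disc 6: 550 + 200 = 750
  disc 7: 500 + 175 = 675
  disc 8: 475 = 475
  disc 9: 450 = 450
  disc 10: 375 + 350 = 725
  disc 11: 325 = 325
No arrangement into 10 discs stays within capacity, so 11 is optimal.

11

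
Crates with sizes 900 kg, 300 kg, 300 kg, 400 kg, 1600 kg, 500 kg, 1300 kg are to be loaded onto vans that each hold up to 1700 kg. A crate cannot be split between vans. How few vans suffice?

4

Total = 1600 + 1300 + 900 + 500 + 400 + 300 + 300 = 5300 kg.
Lower bound: ⌈5300/1700⌉ = 4 vans.
A packing using 4 vans:
  van 1: 1600 = 1600
  van 2: 1300 + 400 = 1700
  van 3: 900 + 500 + 300 = 1700
  van 4: 300 = 300
This matches the lower bound, so 4 is optimal.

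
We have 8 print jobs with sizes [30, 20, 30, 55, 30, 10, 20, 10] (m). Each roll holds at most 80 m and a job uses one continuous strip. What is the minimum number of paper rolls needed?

3

Total = 55 + 30 + 30 + 30 + 20 + 20 + 10 + 10 = 205 m.
Lower bound: ⌈205/80⌉ = 3 paper rolls.
A packing using 3 paper rolls:
  roll 1: 55 + 20 = 75
  roll 2: 30 + 30 + 20 = 80
  roll 3: 30 + 10 + 10 = 50
This matches the lower bound, so 3 is optimal.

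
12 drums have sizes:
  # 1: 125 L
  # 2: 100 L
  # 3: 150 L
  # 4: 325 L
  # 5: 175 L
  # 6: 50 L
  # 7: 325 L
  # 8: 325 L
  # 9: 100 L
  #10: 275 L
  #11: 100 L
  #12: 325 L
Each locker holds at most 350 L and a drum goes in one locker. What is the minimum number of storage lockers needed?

8

Total = 325 + 325 + 325 + 325 + 275 + 175 + 150 + 125 + 100 + 100 + 100 + 50 = 2375 L.
Lower bound: ⌈2375/350⌉ = 7 storage lockers.
A packing using 8 storage lockers:
  locker 1: 325 = 325
  locker 2: 325 = 325
  locker 3: 325 = 325
  locker 4: 325 = 325
  locker 5: 275 + 50 = 325
  locker 6: 175 + 150 = 325
  locker 7: 125 + 100 + 100 = 325
  locker 8: 100 = 100
No arrangement into 7 storage lockers stays within capacity, so 8 is optimal.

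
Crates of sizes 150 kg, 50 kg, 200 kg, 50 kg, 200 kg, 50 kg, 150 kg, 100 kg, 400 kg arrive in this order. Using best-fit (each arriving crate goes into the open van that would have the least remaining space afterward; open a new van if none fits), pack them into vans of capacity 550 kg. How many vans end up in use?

  150 → van 1 (new)  [load 150/550]
  50 → van 1  [load 200/550]
  200 → van 1  [load 400/550]
  50 → van 1  [load 450/550]
  200 → van 2 (new)  [load 200/550]
  50 → van 1  [load 500/550]
  150 → van 2  [load 350/550]
  100 → van 2  [load 450/550]
  400 → van 3 (new)  [load 400/550]
3 vans opened.

3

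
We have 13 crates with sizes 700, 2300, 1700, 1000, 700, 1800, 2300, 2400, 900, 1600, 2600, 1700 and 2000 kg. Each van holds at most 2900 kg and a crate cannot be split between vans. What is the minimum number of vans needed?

9

Total = 2600 + 2400 + 2300 + 2300 + 2000 + 1800 + 1700 + 1700 + 1600 + 1000 + 900 + 700 + 700 = 21700 kg.
Lower bound: ⌈21700/2900⌉ = 8 vans.
Also, 9 crates each exceed 1450 kg, and no two of those can share a van, so at least 9 vans are needed.
A packing using 9 vans:
  van 1: 2600 = 2600
  van 2: 2400 = 2400
  van 3: 2300 = 2300
  van 4: 2300 = 2300
  van 5: 2000 + 900 = 2900
  van 6: 1800 + 1000 = 2800
  van 7: 1700 + 700 = 2400
  van 8: 1700 + 700 = 2400
  van 9: 1600 = 1600
This matches the lower bound, so 9 is optimal.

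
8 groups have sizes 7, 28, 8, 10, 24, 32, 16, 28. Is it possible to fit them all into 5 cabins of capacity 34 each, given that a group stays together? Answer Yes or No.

Yes

A valid assignment using 5 cabins:
  cabin 1: 32 = 32
  cabin 2: 28 = 28
  cabin 3: 28 = 28
  cabin 4: 24 + 10 = 34
  cabin 5: 16 + 8 + 7 = 31
Every load is within 34, so 5 cabins suffice.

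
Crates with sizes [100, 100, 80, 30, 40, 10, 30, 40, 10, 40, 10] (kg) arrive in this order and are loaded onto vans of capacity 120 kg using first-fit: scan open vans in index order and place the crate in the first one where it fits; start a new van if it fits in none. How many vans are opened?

  100 → van 1 (new)  [load 100/120]
  100 → van 2 (new)  [load 100/120]
  80 → van 3 (new)  [load 80/120]
  30 → van 3  [load 110/120]
  40 → van 4 (new)  [load 40/120]
  10 → van 1  [load 110/120]
  30 → van 4  [load 70/120]
  40 → van 4  [load 110/120]
  10 → van 1  [load 120/120]
  40 → van 5 (new)  [load 40/120]
  10 → van 2  [load 110/120]
5 vans opened.

5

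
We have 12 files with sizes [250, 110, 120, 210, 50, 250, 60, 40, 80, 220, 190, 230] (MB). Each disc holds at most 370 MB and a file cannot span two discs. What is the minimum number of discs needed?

Total = 250 + 250 + 230 + 220 + 210 + 190 + 120 + 110 + 80 + 60 + 50 + 40 = 1810 MB.
Lower bound: ⌈1810/370⌉ = 5 discs.
Also, 6 files each exceed 185 MB, and no two of those can share a disc, so at least 6 discs are needed.
A packing using 6 discs:
  disc 1: 250 + 120 = 370
  disc 2: 250 + 110 = 360
  disc 3: 230 + 80 + 60 = 370
  disc 4: 220 + 50 + 40 = 310
  disc 5: 210 = 210
  disc 6: 190 = 190
This matches the lower bound, so 6 is optimal.

6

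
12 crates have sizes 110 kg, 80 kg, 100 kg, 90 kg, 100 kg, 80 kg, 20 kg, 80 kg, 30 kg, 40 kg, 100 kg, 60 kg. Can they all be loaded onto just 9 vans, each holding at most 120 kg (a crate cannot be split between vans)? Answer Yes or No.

A valid assignment using 9 vans:
  van 1: 110 = 110
  van 2: 100 + 20 = 120
  van 3: 100 = 100
  van 4: 100 = 100
  van 5: 90 + 30 = 120
  van 6: 80 + 40 = 120
  van 7: 80 = 80
  van 8: 80 = 80
  van 9: 60 = 60
Every load is within 120 kg, so 9 vans suffice.

Yes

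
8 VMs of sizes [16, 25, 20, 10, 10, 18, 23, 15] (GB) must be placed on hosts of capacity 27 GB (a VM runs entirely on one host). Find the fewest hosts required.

6

Total = 25 + 23 + 20 + 18 + 16 + 15 + 10 + 10 = 137 GB.
Lower bound: ⌈137/27⌉ = 6 hosts.
A packing using 6 hosts:
  host 1: 25 = 25
  host 2: 23 = 23
  host 3: 20 = 20
  host 4: 18 = 18
  host 5: 16 + 10 = 26
  host 6: 15 + 10 = 25
This matches the lower bound, so 6 is optimal.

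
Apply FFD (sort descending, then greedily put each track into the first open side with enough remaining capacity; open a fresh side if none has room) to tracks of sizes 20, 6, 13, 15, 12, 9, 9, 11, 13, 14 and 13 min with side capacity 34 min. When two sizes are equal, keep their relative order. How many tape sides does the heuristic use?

Sorted descending: 20, 15, 14, 13, 13, 13, 12, 11, 9, 9, 6.
  20 → side 1 (new)  [load 20/34]
  15 → side 2 (new)  [load 15/34]
  14 → side 1  [load 34/34]
  13 → side 2  [load 28/34]
  13 → side 3 (new)  [load 13/34]
  13 → side 3  [load 26/34]
  12 → side 4 (new)  [load 12/34]
  11 → side 4  [load 23/34]
  9 → side 4  [load 32/34]
  9 → side 5 (new)  [load 9/34]
  6 → side 2  [load 34/34]
5 tape sides opened.

5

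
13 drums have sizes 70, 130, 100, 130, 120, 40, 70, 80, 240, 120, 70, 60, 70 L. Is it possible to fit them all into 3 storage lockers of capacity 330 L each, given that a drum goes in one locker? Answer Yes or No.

No

Total = 1300 L; ⌈1300/330⌉ = 4.
At least 4 storage lockers are required, but only 3 are allowed.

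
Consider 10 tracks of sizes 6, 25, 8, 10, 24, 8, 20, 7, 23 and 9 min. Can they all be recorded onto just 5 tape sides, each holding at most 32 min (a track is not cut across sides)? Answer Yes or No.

A valid assignment using 5 tape sides:
  side 1: 25 + 7 = 32
  side 2: 24 + 8 = 32
  side 3: 23 + 9 = 32
  side 4: 20 + 10 = 30
  side 5: 8 + 6 = 14
Every load is within 32 min, so 5 tape sides suffice.

Yes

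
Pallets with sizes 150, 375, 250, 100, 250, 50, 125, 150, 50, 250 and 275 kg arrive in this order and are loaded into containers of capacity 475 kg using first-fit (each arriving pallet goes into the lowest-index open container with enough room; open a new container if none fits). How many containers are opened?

  150 → container 1 (new)  [load 150/475]
  375 → container 2 (new)  [load 375/475]
  250 → container 1  [load 400/475]
  100 → container 2  [load 475/475]
  250 → container 3 (new)  [load 250/475]
  50 → container 1  [load 450/475]
  125 → container 3  [load 375/475]
  150 → container 4 (new)  [load 150/475]
  50 → container 3  [load 425/475]
  250 → container 4  [load 400/475]
  275 → container 5 (new)  [load 275/475]
5 containers opened.

5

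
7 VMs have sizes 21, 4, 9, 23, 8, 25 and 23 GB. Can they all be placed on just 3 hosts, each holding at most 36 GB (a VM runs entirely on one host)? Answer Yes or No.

Total = 113 GB; ⌈113/36⌉ = 4.
At least 4 hosts are required, but only 3 are allowed.

No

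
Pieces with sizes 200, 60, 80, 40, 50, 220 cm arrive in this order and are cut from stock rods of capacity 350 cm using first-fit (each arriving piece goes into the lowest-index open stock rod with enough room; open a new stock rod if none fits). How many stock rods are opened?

  200 → stock rod 1 (new)  [load 200/350]
  60 → stock rod 1  [load 260/350]
  80 → stock rod 1  [load 340/350]
  40 → stock rod 2 (new)  [load 40/350]
  50 → stock rod 2  [load 90/350]
  220 → stock rod 2  [load 310/350]
2 stock rods opened.

2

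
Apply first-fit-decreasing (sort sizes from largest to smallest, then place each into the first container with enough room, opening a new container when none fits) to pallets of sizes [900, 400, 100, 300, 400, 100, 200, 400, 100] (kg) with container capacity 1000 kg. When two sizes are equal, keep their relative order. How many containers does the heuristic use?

3

Sorted descending: 900, 400, 400, 400, 300, 200, 100, 100, 100.
  900 → container 1 (new)  [load 900/1000]
  400 → container 2 (new)  [load 400/1000]
  400 → container 2  [load 800/1000]
  400 → container 3 (new)  [load 400/1000]
  300 → container 3  [load 700/1000]
  200 → container 2  [load 1000/1000]
  100 → container 1  [load 1000/1000]
  100 → container 3  [load 800/1000]
  100 → container 3  [load 900/1000]
3 containers opened.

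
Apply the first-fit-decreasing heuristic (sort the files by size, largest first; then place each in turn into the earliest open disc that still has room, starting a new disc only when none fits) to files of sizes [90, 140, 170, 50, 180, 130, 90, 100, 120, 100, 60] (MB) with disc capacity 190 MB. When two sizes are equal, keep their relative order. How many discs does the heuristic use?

Sorted descending: 180, 170, 140, 130, 120, 100, 100, 90, 90, 60, 50.
  180 → disc 1 (new)  [load 180/190]
  170 → disc 2 (new)  [load 170/190]
  140 → disc 3 (new)  [load 140/190]
  130 → disc 4 (new)  [load 130/190]
  120 → disc 5 (new)  [load 120/190]
  100 → disc 6 (new)  [load 100/190]
  100 → disc 7 (new)  [load 100/190]
  90 → disc 6  [load 190/190]
  90 → disc 7  [load 190/190]
  60 → disc 4  [load 190/190]
  50 → disc 3  [load 190/190]
7 discs opened.

7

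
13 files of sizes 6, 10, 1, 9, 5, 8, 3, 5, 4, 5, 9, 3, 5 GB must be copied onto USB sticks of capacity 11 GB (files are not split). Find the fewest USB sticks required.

Total = 10 + 9 + 9 + 8 + 6 + 5 + 5 + 5 + 5 + 4 + 3 + 3 + 1 = 73 GB.
Lower bound: ⌈73/11⌉ = 7 USB sticks.
A packing using 8 USB sticks:
  USB stick 1: 10 + 1 = 11
  USB stick 2: 9 = 9
  USB stick 3: 9 = 9
  USB stick 4: 8 + 3 = 11
  USB stick 5: 6 + 5 = 11
  USB stick 6: 5 + 5 = 10
  USB stick 7: 5 + 4 = 9
  USB stick 8: 3 = 3
No arrangement into 7 USB sticks stays within capacity, so 8 is optimal.

8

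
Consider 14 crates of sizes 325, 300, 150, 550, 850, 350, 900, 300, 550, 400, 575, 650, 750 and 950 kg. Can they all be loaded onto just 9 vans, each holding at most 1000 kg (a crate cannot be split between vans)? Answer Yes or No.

Yes

A valid assignment using 9 vans:
  van 1: 950 = 950
  van 2: 900 = 900
  van 3: 850 + 150 = 1000
  van 4: 750 = 750
  van 5: 650 + 350 = 1000
  van 6: 575 + 400 = 975
  van 7: 550 + 325 = 875
  van 8: 550 + 300 = 850
  van 9: 300 = 300
Every load is within 1000 kg, so 9 vans suffice.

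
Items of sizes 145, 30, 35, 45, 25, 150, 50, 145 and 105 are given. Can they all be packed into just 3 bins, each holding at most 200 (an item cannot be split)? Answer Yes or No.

No

Total = 730; ⌈730/200⌉ = 4.
At least 4 bins are required, but only 3 are allowed.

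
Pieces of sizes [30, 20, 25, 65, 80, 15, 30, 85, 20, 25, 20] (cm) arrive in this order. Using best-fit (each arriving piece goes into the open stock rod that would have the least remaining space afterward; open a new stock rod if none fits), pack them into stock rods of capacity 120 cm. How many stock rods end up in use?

  30 → stock rod 1 (new)  [load 30/120]
  20 → stock rod 1  [load 50/120]
  25 → stock rod 1  [load 75/120]
  65 → stock rod 2 (new)  [load 65/120]
  80 → stock rod 3 (new)  [load 80/120]
  15 → stock rod 3  [load 95/120]
  30 → stock rod 1  [load 105/120]
  85 → stock rod 4 (new)  [load 85/120]
  20 → stock rod 3  [load 115/120]
  25 → stock rod 4  [load 110/120]
  20 → stock rod 2  [load 85/120]
4 stock rods opened.

4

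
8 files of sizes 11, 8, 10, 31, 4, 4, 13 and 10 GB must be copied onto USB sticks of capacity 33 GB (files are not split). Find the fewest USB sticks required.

Total = 31 + 13 + 11 + 10 + 10 + 8 + 4 + 4 = 91 GB.
Lower bound: ⌈91/33⌉ = 3 USB sticks.
A packing using 3 USB sticks:
  USB stick 1: 31 = 31
  USB stick 2: 13 + 11 + 8 = 32
  USB stick 3: 10 + 10 + 4 + 4 = 28
This matches the lower bound, so 3 is optimal.

3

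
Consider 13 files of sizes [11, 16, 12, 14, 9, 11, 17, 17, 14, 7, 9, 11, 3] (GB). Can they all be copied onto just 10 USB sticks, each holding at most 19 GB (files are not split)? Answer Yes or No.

A valid assignment using 10 USB sticks:
  USB stick 1: 17 = 17
  USB stick 2: 17 = 17
  USB stick 3: 16 + 3 = 19
  USB stick 4: 14 = 14
  USB stick 5: 14 = 14
  USB stick 6: 12 + 7 = 19
  USB stick 7: 11 = 11
  USB stick 8: 11 = 11
  USB stick 9: 11 = 11
  USB stick 10: 9 + 9 = 18
Every load is within 19 GB, so 10 USB sticks suffice.

Yes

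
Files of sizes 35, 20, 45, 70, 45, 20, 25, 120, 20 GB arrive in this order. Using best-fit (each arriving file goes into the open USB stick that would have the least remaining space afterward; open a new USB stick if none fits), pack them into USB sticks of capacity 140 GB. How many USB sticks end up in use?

  35 → USB stick 1 (new)  [load 35/140]
  20 → USB stick 1  [load 55/140]
  45 → USB stick 1  [load 100/140]
  70 → USB stick 2 (new)  [load 70/140]
  45 → USB stick 2  [load 115/140]
  20 → USB stick 2  [load 135/140]
  25 → USB stick 1  [load 125/140]
  120 → USB stick 3 (new)  [load 120/140]
  20 → USB stick 3  [load 140/140]
3 USB sticks opened.

3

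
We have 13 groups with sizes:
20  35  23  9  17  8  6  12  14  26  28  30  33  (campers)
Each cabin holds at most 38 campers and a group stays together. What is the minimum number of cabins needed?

8

Total = 35 + 33 + 30 + 28 + 26 + 23 + 20 + 17 + 14 + 12 + 9 + 8 + 6 = 261 campers.
Lower bound: ⌈261/38⌉ = 7 cabins.
A packing using 8 cabins:
  cabin 1: 35 = 35
  cabin 2: 33 = 33
  cabin 3: 30 + 8 = 38
  cabin 4: 28 + 9 = 37
  cabin 5: 26 + 12 = 38
  cabin 6: 23 + 14 = 37
  cabin 7: 20 + 17 = 37
  cabin 8: 6 = 6
No arrangement into 7 cabins stays within capacity, so 8 is optimal.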